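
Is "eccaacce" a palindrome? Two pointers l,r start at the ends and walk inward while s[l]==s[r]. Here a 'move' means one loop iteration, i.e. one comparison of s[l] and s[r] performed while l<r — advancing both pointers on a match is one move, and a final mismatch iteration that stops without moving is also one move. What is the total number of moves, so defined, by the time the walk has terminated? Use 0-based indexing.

4 moves

l=0 r=7: 'e'=='e', l++,r--
l=1 r=6: 'c'=='c', l++,r--
l=2 r=5: 'c'=='c', l++,r--
l=3 r=4: 'a'=='a', l++,r--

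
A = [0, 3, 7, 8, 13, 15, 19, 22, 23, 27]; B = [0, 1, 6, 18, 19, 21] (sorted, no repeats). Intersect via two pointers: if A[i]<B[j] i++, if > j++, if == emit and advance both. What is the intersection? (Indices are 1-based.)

i=1 j=1: 0==0 emit, i++,j++
i=2 j=2: 3>1, j++
i=2 j=3: 3<6, i++
i=3 j=3: 7>6, j++
i=3 j=4: 7<18, i++
i=4 j=4: 8<18, i++
i=5 j=4: 13<18, i++
i=6 j=4: 15<18, i++
i=7 j=4: 19>18, j++
i=7 j=5: 19==19 emit, i++,j++
i=8 j=6: 22>21, j++

intersection = [0, 19]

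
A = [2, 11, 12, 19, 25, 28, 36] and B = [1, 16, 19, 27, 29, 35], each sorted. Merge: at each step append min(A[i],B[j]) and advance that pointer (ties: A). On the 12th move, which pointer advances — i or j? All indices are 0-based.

j

[i=0,j=0] A[i]=2>B[j]=1 take 1 → j++
[i=0,j=1] A[i]=2<=B[j]=16 take 2 → i++
[i=1,j=1] A[i]=11<=B[j]=16 take 11 → i++
[i=2,j=1] A[i]=12<=B[j]=16 take 12 → i++
[i=3,j=1] A[i]=19>B[j]=16 take 16 → j++
[i=3,j=2] A[i]=19<=B[j]=19 take 19 → i++
[i=4,j=2] A[i]=25>B[j]=19 take 19 → j++
[i=4,j=3] A[i]=25<=B[j]=27 take 25 → i++
[i=5,j=3] A[i]=28>B[j]=27 take 27 → j++
[i=5,j=4] A[i]=28<=B[j]=29 take 28 → i++
[i=6,j=4] A[i]=36>B[j]=29 take 29 → j++
[i=6,j=5] A[i]=36>B[j]=35 take 35 → j++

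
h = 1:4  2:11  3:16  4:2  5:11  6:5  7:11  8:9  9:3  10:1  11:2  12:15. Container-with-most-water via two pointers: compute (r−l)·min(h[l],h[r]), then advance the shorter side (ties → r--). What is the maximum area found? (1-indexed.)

max area = 135

l=1 r=12: min(4,15)*11=44 best=44 *, l++
l=2 r=12: min(11,15)*10=110 best=110 *, l++
l=3 r=12: min(16,15)*9=135 best=135 *, r--
l=3 r=11: min(16,2)*8=16 best=135, r--
l=3 r=10: min(16,1)*7=7 best=135, r--
l=3 r=9: min(16,3)*6=18 best=135, r--
l=3 r=8: min(16,9)*5=45 best=135, r--
l=3 r=7: min(16,11)*4=44 best=135, r--
l=3 r=6: min(16,5)*3=15 best=135, r--
l=3 r=5: min(16,11)*2=22 best=135, r--
l=3 r=4: min(16,2)*1=2 best=135, r--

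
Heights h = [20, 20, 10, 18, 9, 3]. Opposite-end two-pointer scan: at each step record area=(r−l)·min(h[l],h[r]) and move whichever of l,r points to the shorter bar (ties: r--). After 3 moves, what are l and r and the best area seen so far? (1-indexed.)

l=1, r=3, best area=54

l=1 r=6: min(20,3)*5=15 best=15 *, r--
l=1 r=5: min(20,9)*4=36 best=36 *, r--
l=1 r=4: min(20,18)*3=54 best=54 *, r--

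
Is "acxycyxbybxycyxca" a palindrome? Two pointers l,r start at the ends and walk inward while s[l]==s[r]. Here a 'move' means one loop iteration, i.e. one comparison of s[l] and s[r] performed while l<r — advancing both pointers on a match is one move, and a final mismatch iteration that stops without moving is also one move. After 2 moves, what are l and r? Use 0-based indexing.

l=2, r=14

[0,16] 'a'=='a' → l++,r--
[1,15] 'c'=='c' → l++,r--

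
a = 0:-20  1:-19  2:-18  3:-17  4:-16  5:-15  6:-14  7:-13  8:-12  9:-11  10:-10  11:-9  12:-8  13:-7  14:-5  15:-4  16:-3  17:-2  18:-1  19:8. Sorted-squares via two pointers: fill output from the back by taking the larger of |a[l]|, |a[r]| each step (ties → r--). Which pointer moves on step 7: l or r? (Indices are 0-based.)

[0,19] |-20|>|8| out[19]=400 → l++
[1,19] |-19|>|8| out[18]=361 → l++
[2,19] |-18|>|8| out[17]=324 → l++
[3,19] |-17|>|8| out[16]=289 → l++
[4,19] |-16|>|8| out[15]=256 → l++
[5,19] |-15|>|8| out[14]=225 → l++
[6,19] |-14|>|8| out[13]=196 → l++

l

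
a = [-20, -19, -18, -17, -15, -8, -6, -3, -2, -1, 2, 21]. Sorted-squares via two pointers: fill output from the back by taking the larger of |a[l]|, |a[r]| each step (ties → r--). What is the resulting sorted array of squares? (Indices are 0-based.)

[0,11] |-20|<=|21| out[11]=441 → r--
[0,10] |-20|>|2| out[10]=400 → l++
[1,10] |-19|>|2| out[9]=361 → l++
[2,10] |-18|>|2| out[8]=324 → l++
[3,10] |-17|>|2| out[7]=289 → l++
[4,10] |-15|>|2| out[6]=225 → l++
[5,10] |-8|>|2| out[5]=64 → l++
[6,10] |-6|>|2| out[4]=36 → l++
[7,10] |-3|>|2| out[3]=9 → l++
[8,10] |-2|<=|2| out[2]=4 → r--
[8,9] |-2|>|-1| out[1]=4 → l++
[9,9] |-1|<=|-1| out[0]=1 → r--

[1, 4, 4, 9, 36, 64, 225, 289, 324, 361, 400, 441]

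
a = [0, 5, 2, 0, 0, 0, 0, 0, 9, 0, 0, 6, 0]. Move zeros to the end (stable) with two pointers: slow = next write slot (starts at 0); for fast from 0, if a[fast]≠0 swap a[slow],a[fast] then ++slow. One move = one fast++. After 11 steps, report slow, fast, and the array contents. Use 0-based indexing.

slow=0 fast=0: a[fast]=0, fast++
slow=0 fast=1: a[fast]=5≠0 swap→a[0]=5, slow++,fast++
slow=1 fast=2: a[fast]=2≠0 swap→a[1]=2, slow++,fast++
slow=2 fast=3: a[fast]=0, fast++
slow=2 fast=4: a[fast]=0, fast++
slow=2 fast=5: a[fast]=0, fast++
slow=2 fast=6: a[fast]=0, fast++
slow=2 fast=7: a[fast]=0, fast++
slow=2 fast=8: a[fast]=9≠0 swap→a[2]=9, slow++,fast++
slow=3 fast=9: a[fast]=0, fast++
slow=3 fast=10: a[fast]=0, fast++

slow=3, fast=11, a=[5, 2, 9, 0, 0, 0, 0, 0, 0, 0, 0, 6, 0]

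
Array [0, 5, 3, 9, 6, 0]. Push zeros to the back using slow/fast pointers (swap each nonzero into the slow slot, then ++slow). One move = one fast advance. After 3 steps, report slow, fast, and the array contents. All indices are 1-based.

slow=3, fast=4, a=[5, 3, 0, 9, 6, 0]

slow=1 fast=1: a[fast]=0, fast++
slow=1 fast=2: a[fast]=5≠0 swap→a[1]=5, slow++,fast++
slow=2 fast=3: a[fast]=3≠0 swap→a[2]=3, slow++,fast++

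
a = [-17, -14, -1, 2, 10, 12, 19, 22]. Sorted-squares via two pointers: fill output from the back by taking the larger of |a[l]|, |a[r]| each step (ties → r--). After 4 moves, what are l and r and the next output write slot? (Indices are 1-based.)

[1,8] |-17|<=|22| out[8]=484 → r--
[1,7] |-17|<=|19| out[7]=361 → r--
[1,6] |-17|>|12| out[6]=289 → l++
[2,6] |-14|>|12| out[5]=196 → l++

l=3, r=6, next write slot=4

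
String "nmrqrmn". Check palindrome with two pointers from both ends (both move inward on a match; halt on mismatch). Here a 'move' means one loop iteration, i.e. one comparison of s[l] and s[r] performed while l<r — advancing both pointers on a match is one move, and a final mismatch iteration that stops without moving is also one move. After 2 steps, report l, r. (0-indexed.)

l=2, r=4

[0,6] 'n'=='n' → l++,r--
[1,5] 'm'=='m' → l++,r--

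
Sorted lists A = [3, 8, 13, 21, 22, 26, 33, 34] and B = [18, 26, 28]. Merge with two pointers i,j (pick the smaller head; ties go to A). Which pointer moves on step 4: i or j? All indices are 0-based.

i=0 j=0: A[i]=3<=B[j]=18 take 3, i++
i=1 j=0: A[i]=8<=B[j]=18 take 8, i++
i=2 j=0: A[i]=13<=B[j]=18 take 13, i++
i=3 j=0: A[i]=21>B[j]=18 take 18, j++

j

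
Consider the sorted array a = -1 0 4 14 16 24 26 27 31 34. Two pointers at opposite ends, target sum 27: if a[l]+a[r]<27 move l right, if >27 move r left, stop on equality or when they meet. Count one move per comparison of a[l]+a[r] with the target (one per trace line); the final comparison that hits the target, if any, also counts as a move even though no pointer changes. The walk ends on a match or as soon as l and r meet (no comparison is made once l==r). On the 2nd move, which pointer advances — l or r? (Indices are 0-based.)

[0,9] -1+34=33 >27 → r--
[0,8] -1+31=30 >27 → r--

r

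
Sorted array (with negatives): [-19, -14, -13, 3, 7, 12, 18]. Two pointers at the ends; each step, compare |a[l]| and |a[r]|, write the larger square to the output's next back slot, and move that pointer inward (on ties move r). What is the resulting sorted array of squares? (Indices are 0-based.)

[0,6] |-19|>|18| out[6]=361 → l++
[1,6] |-14|<=|18| out[5]=324 → r--
[1,5] |-14|>|12| out[4]=196 → l++
[2,5] |-13|>|12| out[3]=169 → l++
[3,5] |3|<=|12| out[2]=144 → r--
[3,4] |3|<=|7| out[1]=49 → r--
[3,3] |3|<=|3| out[0]=9 → r--

[9, 49, 144, 169, 196, 324, 361]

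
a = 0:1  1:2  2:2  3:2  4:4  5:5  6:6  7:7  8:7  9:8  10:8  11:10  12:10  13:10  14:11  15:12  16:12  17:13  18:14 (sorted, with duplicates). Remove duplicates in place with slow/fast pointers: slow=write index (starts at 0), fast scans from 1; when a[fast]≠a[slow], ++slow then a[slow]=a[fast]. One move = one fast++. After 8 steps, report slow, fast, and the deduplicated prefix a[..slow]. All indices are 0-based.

slow=0 fast=1: a[fast]=2≠a[slow]=1 write a[1]=2, slow++,fast++
slow=1 fast=2: a[fast]=2=a[slow] dup, fast++
slow=1 fast=3: a[fast]=2=a[slow] dup, fast++
slow=1 fast=4: a[fast]=4≠a[slow]=2 write a[2]=4, slow++,fast++
slow=2 fast=5: a[fast]=5≠a[slow]=4 write a[3]=5, slow++,fast++
slow=3 fast=6: a[fast]=6≠a[slow]=5 write a[4]=6, slow++,fast++
slow=4 fast=7: a[fast]=7≠a[slow]=6 write a[5]=7, slow++,fast++
slow=5 fast=8: a[fast]=7=a[slow] dup, fast++

slow=5, fast=9, prefix=[1, 2, 4, 5, 6, 7]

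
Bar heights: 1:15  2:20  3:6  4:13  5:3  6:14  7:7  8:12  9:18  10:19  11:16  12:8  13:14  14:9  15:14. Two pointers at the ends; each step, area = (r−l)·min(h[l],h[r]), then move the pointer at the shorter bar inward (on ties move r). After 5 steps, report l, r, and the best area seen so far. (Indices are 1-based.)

[1,15] min(15,14)*14=196 best=196 * → r--
[1,14] min(15,9)*13=117 best=196 → r--
[1,13] min(15,14)*12=168 best=196 → r--
[1,12] min(15,8)*11=88 best=196 → r--
[1,11] min(15,16)*10=150 best=196 → l++

l=2, r=11, best area=196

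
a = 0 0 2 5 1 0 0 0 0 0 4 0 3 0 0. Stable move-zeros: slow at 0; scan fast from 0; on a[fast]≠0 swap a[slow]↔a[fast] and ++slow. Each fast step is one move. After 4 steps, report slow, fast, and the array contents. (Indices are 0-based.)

slow=2, fast=4, a=[2, 5, 0, 0, 1, 0, 0, 0, 0, 0, 4, 0, 3, 0, 0]

(s=0,f=0) a[fast]=0 → fast++
(s=0,f=1) a[fast]=0 → fast++
(s=0,f=2) a[fast]=2≠0 swap→a[0]=2 → slow++,fast++
(s=1,f=3) a[fast]=5≠0 swap→a[1]=5 → slow++,fast++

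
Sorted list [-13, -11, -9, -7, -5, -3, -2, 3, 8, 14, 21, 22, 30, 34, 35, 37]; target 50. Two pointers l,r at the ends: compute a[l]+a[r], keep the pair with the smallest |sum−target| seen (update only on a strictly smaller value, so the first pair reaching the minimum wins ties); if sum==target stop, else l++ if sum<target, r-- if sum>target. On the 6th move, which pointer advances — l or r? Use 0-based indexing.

l

[0,15] -13+37=24 d=26 * → l++
[1,15] -11+37=26 d=24 * → l++
[2,15] -9+37=28 d=22 * → l++
[3,15] -7+37=30 d=20 * → l++
[4,15] -5+37=32 d=18 * → l++
[5,15] -3+37=34 d=16 * → l++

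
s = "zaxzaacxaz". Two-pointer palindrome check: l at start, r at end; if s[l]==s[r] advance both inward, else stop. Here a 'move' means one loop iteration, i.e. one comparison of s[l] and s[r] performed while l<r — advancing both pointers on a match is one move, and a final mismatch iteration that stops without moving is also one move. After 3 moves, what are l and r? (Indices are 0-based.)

l=3, r=6

[0,9] 'z'=='z' → l++,r--
[1,8] 'a'=='a' → l++,r--
[2,7] 'x'=='x' → l++,r--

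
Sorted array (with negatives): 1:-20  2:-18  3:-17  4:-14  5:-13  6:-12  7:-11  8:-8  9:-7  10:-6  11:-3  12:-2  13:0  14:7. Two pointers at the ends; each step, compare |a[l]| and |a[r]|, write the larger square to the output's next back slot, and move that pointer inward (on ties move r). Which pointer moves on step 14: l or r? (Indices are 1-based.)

r

[1,14] |-20|>|7| out[14]=400 → l++
[2,14] |-18|>|7| out[13]=324 → l++
[3,14] |-17|>|7| out[12]=289 → l++
[4,14] |-14|>|7| out[11]=196 → l++
[5,14] |-13|>|7| out[10]=169 → l++
[6,14] |-12|>|7| out[9]=144 → l++
[7,14] |-11|>|7| out[8]=121 → l++
[8,14] |-8|>|7| out[7]=64 → l++
[9,14] |-7|<=|7| out[6]=49 → r--
[9,13] |-7|>|0| out[5]=49 → l++
[10,13] |-6|>|0| out[4]=36 → l++
[11,13] |-3|>|0| out[3]=9 → l++
[12,13] |-2|>|0| out[2]=4 → l++
[13,13] |0|<=|0| out[1]=0 → r--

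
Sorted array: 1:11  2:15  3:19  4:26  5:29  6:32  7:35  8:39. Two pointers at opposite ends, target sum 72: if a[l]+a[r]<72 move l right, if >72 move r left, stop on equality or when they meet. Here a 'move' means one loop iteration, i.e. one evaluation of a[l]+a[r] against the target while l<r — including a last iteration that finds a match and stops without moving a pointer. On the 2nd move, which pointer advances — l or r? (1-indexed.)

l

[1,8] 11+39=50 <72 → l++
[2,8] 15+39=54 <72 → l++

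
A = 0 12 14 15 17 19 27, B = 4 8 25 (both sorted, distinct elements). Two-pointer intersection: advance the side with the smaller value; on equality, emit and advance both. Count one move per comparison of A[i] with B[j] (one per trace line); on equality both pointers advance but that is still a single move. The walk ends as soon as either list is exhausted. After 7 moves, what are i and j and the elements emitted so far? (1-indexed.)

[i=1,j=1] 0<4 → i++
[i=2,j=1] 12>4 → j++
[i=2,j=2] 12>8 → j++
[i=2,j=3] 12<25 → i++
[i=3,j=3] 14<25 → i++
[i=4,j=3] 15<25 → i++
[i=5,j=3] 17<25 → i++

i=6, j=3, emitted=[]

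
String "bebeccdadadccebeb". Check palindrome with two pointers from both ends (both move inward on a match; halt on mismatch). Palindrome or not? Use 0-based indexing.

palindrome

[0,16] 'b'=='b' → l++,r--
[1,15] 'e'=='e' → l++,r--
[2,14] 'b'=='b' → l++,r--
[3,13] 'e'=='e' → l++,r--
[4,12] 'c'=='c' → l++,r--
[5,11] 'c'=='c' → l++,r--
[6,10] 'd'=='d' → l++,r--
[7,9] 'a'=='a' → l++,r--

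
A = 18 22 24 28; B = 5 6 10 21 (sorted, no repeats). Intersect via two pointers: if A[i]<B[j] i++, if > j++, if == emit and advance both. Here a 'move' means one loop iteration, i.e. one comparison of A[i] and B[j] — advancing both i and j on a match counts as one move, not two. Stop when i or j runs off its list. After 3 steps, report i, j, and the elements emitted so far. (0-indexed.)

i=0 j=0: 18>5, j++
i=0 j=1: 18>6, j++
i=0 j=2: 18>10, j++

i=0, j=3, emitted=[]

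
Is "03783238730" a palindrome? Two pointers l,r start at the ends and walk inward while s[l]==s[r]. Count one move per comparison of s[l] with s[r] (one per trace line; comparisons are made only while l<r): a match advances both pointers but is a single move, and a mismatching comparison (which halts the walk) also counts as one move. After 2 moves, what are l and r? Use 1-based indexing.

l=3, r=9

l=1 r=11: '0'=='0', l++,r--
l=2 r=10: '3'=='3', l++,r--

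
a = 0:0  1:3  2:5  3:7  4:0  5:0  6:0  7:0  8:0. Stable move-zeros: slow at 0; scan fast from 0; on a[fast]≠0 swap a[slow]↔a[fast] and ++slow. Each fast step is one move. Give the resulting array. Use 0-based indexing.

[3, 5, 7, 0, 0, 0, 0, 0, 0]

(s=0,f=0) a[fast]=0 → fast++
(s=0,f=1) a[fast]=3≠0 swap→a[0]=3 → slow++,fast++
(s=1,f=2) a[fast]=5≠0 swap→a[1]=5 → slow++,fast++
(s=2,f=3) a[fast]=7≠0 swap→a[2]=7 → slow++,fast++
(s=3,f=4) a[fast]=0 → fast++
(s=3,f=5) a[fast]=0 → fast++
(s=3,f=6) a[fast]=0 → fast++
(s=3,f=7) a[fast]=0 → fast++
(s=3,f=8) a[fast]=0 → fast++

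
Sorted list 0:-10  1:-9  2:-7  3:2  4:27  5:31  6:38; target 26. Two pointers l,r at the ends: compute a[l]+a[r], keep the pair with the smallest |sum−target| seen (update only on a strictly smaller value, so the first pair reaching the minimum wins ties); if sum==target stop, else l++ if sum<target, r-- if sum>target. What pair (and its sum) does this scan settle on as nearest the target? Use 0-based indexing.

[0,6] -10+38=28 d=2 * → r--
[0,5] -10+31=21 d=5 → l++
[1,5] -9+31=22 d=4 → l++
[2,5] -7+31=24 d=2 → l++
[3,5] 2+31=33 d=7 → r--
[3,4] 2+27=29 d=3 → r--

pair (-10, 38) with sum 28 (|Δ|=2)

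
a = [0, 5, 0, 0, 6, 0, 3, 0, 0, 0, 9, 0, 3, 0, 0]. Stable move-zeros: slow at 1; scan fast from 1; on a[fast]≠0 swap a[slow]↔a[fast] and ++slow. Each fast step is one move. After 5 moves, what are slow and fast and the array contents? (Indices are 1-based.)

(s=1,f=1) a[fast]=0 → fast++
(s=1,f=2) a[fast]=5≠0 swap→a[1]=5 → slow++,fast++
(s=2,f=3) a[fast]=0 → fast++
(s=2,f=4) a[fast]=0 → fast++
(s=2,f=5) a[fast]=6≠0 swap→a[2]=6 → slow++,fast++

slow=3, fast=6, a=[5, 6, 0, 0, 0, 0, 3, 0, 0, 0, 9, 0, 3, 0, 0]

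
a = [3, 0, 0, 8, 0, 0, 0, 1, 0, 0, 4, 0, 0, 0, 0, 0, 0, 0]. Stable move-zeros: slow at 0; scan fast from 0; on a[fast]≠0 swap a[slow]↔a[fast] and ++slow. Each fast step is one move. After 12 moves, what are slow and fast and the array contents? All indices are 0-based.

(s=0,f=0) a[fast]=3≠0 swap→a[0]=3 → slow++,fast++
(s=1,f=1) a[fast]=0 → fast++
(s=1,f=2) a[fast]=0 → fast++
(s=1,f=3) a[fast]=8≠0 swap→a[1]=8 → slow++,fast++
(s=2,f=4) a[fast]=0 → fast++
(s=2,f=5) a[fast]=0 → fast++
(s=2,f=6) a[fast]=0 → fast++
(s=2,f=7) a[fast]=1≠0 swap→a[2]=1 → slow++,fast++
(s=3,f=8) a[fast]=0 → fast++
(s=3,f=9) a[fast]=0 → fast++
(s=3,f=10) a[fast]=4≠0 swap→a[3]=4 → slow++,fast++
(s=4,f=11) a[fast]=0 → fast++

slow=4, fast=12, a=[3, 8, 1, 4, 0, 0, 0, 0, 0, 0, 0, 0, 0, 0, 0, 0, 0, 0]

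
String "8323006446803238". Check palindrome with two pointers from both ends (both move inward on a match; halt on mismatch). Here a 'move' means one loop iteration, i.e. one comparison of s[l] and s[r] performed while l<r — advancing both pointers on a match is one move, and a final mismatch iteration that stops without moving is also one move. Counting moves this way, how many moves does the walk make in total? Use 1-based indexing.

6 moves

[1,16] '8'=='8' → l++,r--
[2,15] '3'=='3' → l++,r--
[3,14] '2'=='2' → l++,r--
[4,13] '3'=='3' → l++,r--
[5,12] '0'=='0' → l++,r--
[6,11] '0'!='8' → stop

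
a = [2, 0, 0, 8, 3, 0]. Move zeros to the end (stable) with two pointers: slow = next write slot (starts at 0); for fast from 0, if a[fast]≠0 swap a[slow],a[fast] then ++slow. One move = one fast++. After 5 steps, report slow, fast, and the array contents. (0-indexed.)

slow=0 fast=0: a[fast]=2≠0 swap→a[0]=2, slow++,fast++
slow=1 fast=1: a[fast]=0, fast++
slow=1 fast=2: a[fast]=0, fast++
slow=1 fast=3: a[fast]=8≠0 swap→a[1]=8, slow++,fast++
slow=2 fast=4: a[fast]=3≠0 swap→a[2]=3, slow++,fast++

slow=3, fast=5, a=[2, 8, 3, 0, 0, 0]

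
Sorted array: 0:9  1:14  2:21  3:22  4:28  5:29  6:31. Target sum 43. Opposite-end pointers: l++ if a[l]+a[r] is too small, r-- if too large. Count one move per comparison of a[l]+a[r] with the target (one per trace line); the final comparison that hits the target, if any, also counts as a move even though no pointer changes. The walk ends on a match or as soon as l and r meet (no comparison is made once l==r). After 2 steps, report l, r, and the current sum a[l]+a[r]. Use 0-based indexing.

l=0 r=6: 9+31=40 <43, l++
l=1 r=6: 14+31=45 >43, r--

l=1, r=5, sum=43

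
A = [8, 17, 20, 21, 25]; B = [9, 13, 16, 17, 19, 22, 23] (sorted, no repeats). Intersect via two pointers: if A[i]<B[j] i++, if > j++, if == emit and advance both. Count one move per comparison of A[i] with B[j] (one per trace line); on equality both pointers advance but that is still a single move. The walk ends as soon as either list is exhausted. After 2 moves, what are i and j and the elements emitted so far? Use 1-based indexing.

i=1 j=1: 8<9, i++
i=2 j=1: 17>9, j++

i=2, j=2, emitted=[]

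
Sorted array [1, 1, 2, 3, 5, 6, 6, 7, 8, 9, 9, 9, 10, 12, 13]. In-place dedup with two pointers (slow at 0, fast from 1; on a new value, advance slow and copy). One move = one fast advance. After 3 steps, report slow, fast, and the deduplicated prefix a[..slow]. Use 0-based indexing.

(s=0,f=1) a[fast]=1=a[slow] dup → fast++
(s=0,f=2) a[fast]=2≠a[slow]=1 write a[1]=2 → slow++,fast++
(s=1,f=3) a[fast]=3≠a[slow]=2 write a[2]=3 → slow++,fast++

slow=2, fast=4, prefix=[1, 2, 3]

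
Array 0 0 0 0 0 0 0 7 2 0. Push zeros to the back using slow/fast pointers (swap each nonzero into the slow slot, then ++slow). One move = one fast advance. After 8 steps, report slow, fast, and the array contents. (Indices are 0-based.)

(s=0,f=0) a[fast]=0 → fast++
(s=0,f=1) a[fast]=0 → fast++
(s=0,f=2) a[fast]=0 → fast++
(s=0,f=3) a[fast]=0 → fast++
(s=0,f=4) a[fast]=0 → fast++
(s=0,f=5) a[fast]=0 → fast++
(s=0,f=6) a[fast]=0 → fast++
(s=0,f=7) a[fast]=7≠0 swap→a[0]=7 → slow++,fast++

slow=1, fast=8, a=[7, 0, 0, 0, 0, 0, 0, 0, 2, 0]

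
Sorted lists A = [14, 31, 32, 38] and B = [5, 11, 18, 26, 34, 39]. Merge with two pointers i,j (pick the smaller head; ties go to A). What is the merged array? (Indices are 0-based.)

[5, 11, 14, 18, 26, 31, 32, 34, 38, 39]

[i=0,j=0] A[i]=14>B[j]=5 take 5 → j++
[i=0,j=1] A[i]=14>B[j]=11 take 11 → j++
[i=0,j=2] A[i]=14<=B[j]=18 take 14 → i++
[i=1,j=2] A[i]=31>B[j]=18 take 18 → j++
[i=1,j=3] A[i]=31>B[j]=26 take 26 → j++
[i=1,j=4] A[i]=31<=B[j]=34 take 31 → i++
[i=2,j=4] A[i]=32<=B[j]=34 take 32 → i++
[i=3,j=4] A[i]=38>B[j]=34 take 34 → j++
[i=3,j=5] A[i]=38<=B[j]=39 take 38 → i++
[i=4,j=5] A done, take B[j]=39 → j++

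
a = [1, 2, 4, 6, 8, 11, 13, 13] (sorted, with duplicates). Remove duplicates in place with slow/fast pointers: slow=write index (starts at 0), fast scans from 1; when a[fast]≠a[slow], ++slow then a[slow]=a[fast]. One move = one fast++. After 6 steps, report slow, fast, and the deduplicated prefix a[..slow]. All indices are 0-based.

slow=6, fast=7, prefix=[1, 2, 4, 6, 8, 11, 13]

slow=0 fast=1: a[fast]=2≠a[slow]=1 write a[1]=2, slow++,fast++
slow=1 fast=2: a[fast]=4≠a[slow]=2 write a[2]=4, slow++,fast++
slow=2 fast=3: a[fast]=6≠a[slow]=4 write a[3]=6, slow++,fast++
slow=3 fast=4: a[fast]=8≠a[slow]=6 write a[4]=8, slow++,fast++
slow=4 fast=5: a[fast]=11≠a[slow]=8 write a[5]=11, slow++,fast++
slow=5 fast=6: a[fast]=13≠a[slow]=11 write a[6]=13, slow++,fast++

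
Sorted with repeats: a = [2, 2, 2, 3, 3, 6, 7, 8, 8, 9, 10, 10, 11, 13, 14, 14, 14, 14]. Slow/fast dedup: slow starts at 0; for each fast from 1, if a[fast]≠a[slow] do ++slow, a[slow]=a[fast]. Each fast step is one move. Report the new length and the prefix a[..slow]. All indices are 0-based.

(s=0,f=1) a[fast]=2=a[slow] dup → fast++
(s=0,f=2) a[fast]=2=a[slow] dup → fast++
(s=0,f=3) a[fast]=3≠a[slow]=2 write a[1]=3 → slow++,fast++
(s=1,f=4) a[fast]=3=a[slow] dup → fast++
(s=1,f=5) a[fast]=6≠a[slow]=3 write a[2]=6 → slow++,fast++
(s=2,f=6) a[fast]=7≠a[slow]=6 write a[3]=7 → slow++,fast++
(s=3,f=7) a[fast]=8≠a[slow]=7 write a[4]=8 → slow++,fast++
(s=4,f=8) a[fast]=8=a[slow] dup → fast++
(s=4,f=9) a[fast]=9≠a[slow]=8 write a[5]=9 → slow++,fast++
(s=5,f=10) a[fast]=10≠a[slow]=9 write a[6]=10 → slow++,fast++
(s=6,f=11) a[fast]=10=a[slow] dup → fast++
(s=6,f=12) a[fast]=11≠a[slow]=10 write a[7]=11 → slow++,fast++
(s=7,f=13) a[fast]=13≠a[slow]=11 write a[8]=13 → slow++,fast++
(s=8,f=14) a[fast]=14≠a[slow]=13 write a[9]=14 → slow++,fast++
(s=9,f=15) a[fast]=14=a[slow] dup → fast++
(s=9,f=16) a[fast]=14=a[slow] dup → fast++
(s=9,f=17) a[fast]=14=a[slow] dup → fast++

length 10; prefix = [2, 3, 6, 7, 8, 9, 10, 11, 13, 14]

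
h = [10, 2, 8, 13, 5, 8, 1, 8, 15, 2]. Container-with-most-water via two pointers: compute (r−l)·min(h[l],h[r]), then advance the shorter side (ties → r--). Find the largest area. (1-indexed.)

max area = 80

l=1 r=10: min(10,2)*9=18 best=18 *, r--
l=1 r=9: min(10,15)*8=80 best=80 *, l++
l=2 r=9: min(2,15)*7=14 best=80, l++
l=3 r=9: min(8,15)*6=48 best=80, l++
l=4 r=9: min(13,15)*5=65 best=80, l++
l=5 r=9: min(5,15)*4=20 best=80, l++
l=6 r=9: min(8,15)*3=24 best=80, l++
l=7 r=9: min(1,15)*2=2 best=80, l++
l=8 r=9: min(8,15)*1=8 best=80, l++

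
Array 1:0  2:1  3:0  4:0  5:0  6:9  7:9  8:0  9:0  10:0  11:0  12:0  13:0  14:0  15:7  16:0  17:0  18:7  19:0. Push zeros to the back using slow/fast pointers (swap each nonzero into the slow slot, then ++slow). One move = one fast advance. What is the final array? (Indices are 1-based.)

slow=1 fast=1: a[fast]=0, fast++
slow=1 fast=2: a[fast]=1≠0 swap→a[1]=1, slow++,fast++
slow=2 fast=3: a[fast]=0, fast++
slow=2 fast=4: a[fast]=0, fast++
slow=2 fast=5: a[fast]=0, fast++
slow=2 fast=6: a[fast]=9≠0 swap→a[2]=9, slow++,fast++
slow=3 fast=7: a[fast]=9≠0 swap→a[3]=9, slow++,fast++
slow=4 fast=8: a[fast]=0, fast++
slow=4 fast=9: a[fast]=0, fast++
slow=4 fast=10: a[fast]=0, fast++
slow=4 fast=11: a[fast]=0, fast++
slow=4 fast=12: a[fast]=0, fast++
slow=4 fast=13: a[fast]=0, fast++
slow=4 fast=14: a[fast]=0, fast++
slow=4 fast=15: a[fast]=7≠0 swap→a[4]=7, slow++,fast++
slow=5 fast=16: a[fast]=0, fast++
slow=5 fast=17: a[fast]=0, fast++
slow=5 fast=18: a[fast]=7≠0 swap→a[5]=7, slow++,fast++
slow=6 fast=19: a[fast]=0, fast++

[1, 9, 9, 7, 7, 0, 0, 0, 0, 0, 0, 0, 0, 0, 0, 0, 0, 0, 0]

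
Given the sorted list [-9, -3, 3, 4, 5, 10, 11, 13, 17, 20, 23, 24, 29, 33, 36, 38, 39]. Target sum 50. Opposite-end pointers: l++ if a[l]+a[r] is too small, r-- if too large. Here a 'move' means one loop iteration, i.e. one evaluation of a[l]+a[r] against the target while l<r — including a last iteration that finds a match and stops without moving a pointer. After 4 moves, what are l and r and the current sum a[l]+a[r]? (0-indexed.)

l=0 r=16: -9+39=30 <50, l++
l=1 r=16: -3+39=36 <50, l++
l=2 r=16: 3+39=42 <50, l++
l=3 r=16: 4+39=43 <50, l++

l=4, r=16, sum=44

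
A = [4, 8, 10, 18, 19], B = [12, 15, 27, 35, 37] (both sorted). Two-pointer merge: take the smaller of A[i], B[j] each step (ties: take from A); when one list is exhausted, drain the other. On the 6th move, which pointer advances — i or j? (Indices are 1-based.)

[i=1,j=1] A[i]=4<=B[j]=12 take 4 → i++
[i=2,j=1] A[i]=8<=B[j]=12 take 8 → i++
[i=3,j=1] A[i]=10<=B[j]=12 take 10 → i++
[i=4,j=1] A[i]=18>B[j]=12 take 12 → j++
[i=4,j=2] A[i]=18>B[j]=15 take 15 → j++
[i=4,j=3] A[i]=18<=B[j]=27 take 18 → i++

i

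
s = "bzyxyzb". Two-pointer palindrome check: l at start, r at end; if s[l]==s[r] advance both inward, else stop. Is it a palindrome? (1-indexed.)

palindrome

[1,7] 'b'=='b' → l++,r--
[2,6] 'z'=='z' → l++,r--
[3,5] 'y'=='y' → l++,r--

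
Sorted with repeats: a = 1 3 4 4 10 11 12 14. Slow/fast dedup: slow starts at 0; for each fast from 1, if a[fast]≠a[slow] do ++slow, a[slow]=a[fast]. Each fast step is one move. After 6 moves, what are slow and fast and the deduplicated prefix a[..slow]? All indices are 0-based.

(s=0,f=1) a[fast]=3≠a[slow]=1 write a[1]=3 → slow++,fast++
(s=1,f=2) a[fast]=4≠a[slow]=3 write a[2]=4 → slow++,fast++
(s=2,f=3) a[fast]=4=a[slow] dup → fast++
(s=2,f=4) a[fast]=10≠a[slow]=4 write a[3]=10 → slow++,fast++
(s=3,f=5) a[fast]=11≠a[slow]=10 write a[4]=11 → slow++,fast++
(s=4,f=6) a[fast]=12≠a[slow]=11 write a[5]=12 → slow++,fast++

slow=5, fast=7, prefix=[1, 3, 4, 10, 11, 12]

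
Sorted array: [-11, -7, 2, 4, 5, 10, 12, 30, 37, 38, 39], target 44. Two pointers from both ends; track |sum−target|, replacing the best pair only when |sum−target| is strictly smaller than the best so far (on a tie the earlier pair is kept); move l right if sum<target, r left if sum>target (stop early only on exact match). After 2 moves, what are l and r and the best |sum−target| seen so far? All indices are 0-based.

l=2, r=10, best |Δ|=12

l=0 r=10: -11+39=28 d=16 *, l++
l=1 r=10: -7+39=32 d=12 *, l++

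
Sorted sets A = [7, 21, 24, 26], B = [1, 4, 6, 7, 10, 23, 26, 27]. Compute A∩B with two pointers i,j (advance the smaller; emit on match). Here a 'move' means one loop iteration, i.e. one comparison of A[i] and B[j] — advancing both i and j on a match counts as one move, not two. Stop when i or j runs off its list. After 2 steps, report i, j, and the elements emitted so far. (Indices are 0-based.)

i=0 j=0: 7>1, j++
i=0 j=1: 7>4, j++

i=0, j=2, emitted=[]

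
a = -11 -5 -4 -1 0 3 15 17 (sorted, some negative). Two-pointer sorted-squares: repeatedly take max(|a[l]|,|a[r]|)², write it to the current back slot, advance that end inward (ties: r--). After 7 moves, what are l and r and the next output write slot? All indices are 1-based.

l=5, r=5, next write slot=1

l=1 r=8: |-11|<=|17| out[8]=289, r--
l=1 r=7: |-11|<=|15| out[7]=225, r--
l=1 r=6: |-11|>|3| out[6]=121, l++
l=2 r=6: |-5|>|3| out[5]=25, l++
l=3 r=6: |-4|>|3| out[4]=16, l++
l=4 r=6: |-1|<=|3| out[3]=9, r--
l=4 r=5: |-1|>|0| out[2]=1, l++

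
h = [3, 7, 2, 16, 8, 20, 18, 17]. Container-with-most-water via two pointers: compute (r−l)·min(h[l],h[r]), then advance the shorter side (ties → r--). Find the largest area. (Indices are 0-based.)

max area = 64

[0,7] min(3,17)*7=21 best=21 * → l++
[1,7] min(7,17)*6=42 best=42 * → l++
[2,7] min(2,17)*5=10 best=42 → l++
[3,7] min(16,17)*4=64 best=64 * → l++
[4,7] min(8,17)*3=24 best=64 → l++
[5,7] min(20,17)*2=34 best=64 → r--
[5,6] min(20,18)*1=18 best=64 → r--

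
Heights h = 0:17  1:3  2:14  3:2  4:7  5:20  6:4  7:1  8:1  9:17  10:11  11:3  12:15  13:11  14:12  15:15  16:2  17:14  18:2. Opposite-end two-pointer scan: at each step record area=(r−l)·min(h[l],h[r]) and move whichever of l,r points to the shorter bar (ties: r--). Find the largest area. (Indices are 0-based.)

max area = 238

l=0 r=18: min(17,2)*18=36 best=36 *, r--
l=0 r=17: min(17,14)*17=238 best=238 *, r--
l=0 r=16: min(17,2)*16=32 best=238, r--
l=0 r=15: min(17,15)*15=225 best=238, r--
l=0 r=14: min(17,12)*14=168 best=238, r--
l=0 r=13: min(17,11)*13=143 best=238, r--
l=0 r=12: min(17,15)*12=180 best=238, r--
l=0 r=11: min(17,3)*11=33 best=238, r--
l=0 r=10: min(17,11)*10=110 best=238, r--
l=0 r=9: min(17,17)*9=153 best=238, r--
l=0 r=8: min(17,1)*8=8 best=238, r--
l=0 r=7: min(17,1)*7=7 best=238, r--
l=0 r=6: min(17,4)*6=24 best=238, r--
l=0 r=5: min(17,20)*5=85 best=238, l++
l=1 r=5: min(3,20)*4=12 best=238, l++
l=2 r=5: min(14,20)*3=42 best=238, l++
l=3 r=5: min(2,20)*2=4 best=238, l++
l=4 r=5: min(7,20)*1=7 best=238, l++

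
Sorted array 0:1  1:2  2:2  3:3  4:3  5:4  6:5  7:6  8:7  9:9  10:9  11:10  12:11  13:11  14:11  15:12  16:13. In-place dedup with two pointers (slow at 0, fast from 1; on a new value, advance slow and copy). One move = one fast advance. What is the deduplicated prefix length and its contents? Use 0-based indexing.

length 12; prefix = [1, 2, 3, 4, 5, 6, 7, 9, 10, 11, 12, 13]

slow=0 fast=1: a[fast]=2≠a[slow]=1 write a[1]=2, slow++,fast++
slow=1 fast=2: a[fast]=2=a[slow] dup, fast++
slow=1 fast=3: a[fast]=3≠a[slow]=2 write a[2]=3, slow++,fast++
slow=2 fast=4: a[fast]=3=a[slow] dup, fast++
slow=2 fast=5: a[fast]=4≠a[slow]=3 write a[3]=4, slow++,fast++
slow=3 fast=6: a[fast]=5≠a[slow]=4 write a[4]=5, slow++,fast++
slow=4 fast=7: a[fast]=6≠a[slow]=5 write a[5]=6, slow++,fast++
slow=5 fast=8: a[fast]=7≠a[slow]=6 write a[6]=7, slow++,fast++
slow=6 fast=9: a[fast]=9≠a[slow]=7 write a[7]=9, slow++,fast++
slow=7 fast=10: a[fast]=9=a[slow] dup, fast++
slow=7 fast=11: a[fast]=10≠a[slow]=9 write a[8]=10, slow++,fast++
slow=8 fast=12: a[fast]=11≠a[slow]=10 write a[9]=11, slow++,fast++
slow=9 fast=13: a[fast]=11=a[slow] dup, fast++
slow=9 fast=14: a[fast]=11=a[slow] dup, fast++
slow=9 fast=15: a[fast]=12≠a[slow]=11 write a[10]=12, slow++,fast++
slow=10 fast=16: a[fast]=13≠a[slow]=12 write a[11]=13, slow++,fast++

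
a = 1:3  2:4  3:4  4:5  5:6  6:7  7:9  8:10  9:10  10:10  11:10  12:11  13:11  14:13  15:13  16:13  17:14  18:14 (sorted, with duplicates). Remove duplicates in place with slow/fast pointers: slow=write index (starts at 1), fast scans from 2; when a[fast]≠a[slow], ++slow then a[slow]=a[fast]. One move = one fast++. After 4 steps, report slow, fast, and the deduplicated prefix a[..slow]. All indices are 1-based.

slow=4, fast=6, prefix=[3, 4, 5, 6]

(s=1,f=2) a[fast]=4≠a[slow]=3 write a[2]=4 → slow++,fast++
(s=2,f=3) a[fast]=4=a[slow] dup → fast++
(s=2,f=4) a[fast]=5≠a[slow]=4 write a[3]=5 → slow++,fast++
(s=3,f=5) a[fast]=6≠a[slow]=5 write a[4]=6 → slow++,fast++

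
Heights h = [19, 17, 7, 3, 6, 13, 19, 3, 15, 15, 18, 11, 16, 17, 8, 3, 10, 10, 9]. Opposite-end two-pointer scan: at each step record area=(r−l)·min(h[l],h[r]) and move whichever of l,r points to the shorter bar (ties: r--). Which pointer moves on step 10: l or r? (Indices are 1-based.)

r

l=1 r=19: min(19,9)*18=162 best=162 *, r--
l=1 r=18: min(19,10)*17=170 best=170 *, r--
l=1 r=17: min(19,10)*16=160 best=170, r--
l=1 r=16: min(19,3)*15=45 best=170, r--
l=1 r=15: min(19,8)*14=112 best=170, r--
l=1 r=14: min(19,17)*13=221 best=221 *, r--
l=1 r=13: min(19,16)*12=192 best=221, r--
l=1 r=12: min(19,11)*11=121 best=221, r--
l=1 r=11: min(19,18)*10=180 best=221, r--
l=1 r=10: min(19,15)*9=135 best=221, r--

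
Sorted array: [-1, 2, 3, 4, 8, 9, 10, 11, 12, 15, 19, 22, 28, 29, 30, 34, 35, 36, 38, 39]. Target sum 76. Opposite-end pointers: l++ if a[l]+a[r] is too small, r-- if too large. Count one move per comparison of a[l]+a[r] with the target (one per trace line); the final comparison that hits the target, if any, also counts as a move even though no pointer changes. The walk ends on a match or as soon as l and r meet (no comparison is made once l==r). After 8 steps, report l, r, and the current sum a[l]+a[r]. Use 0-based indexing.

[0,19] -1+39=38 <76 → l++
[1,19] 2+39=41 <76 → l++
[2,19] 3+39=42 <76 → l++
[3,19] 4+39=43 <76 → l++
[4,19] 8+39=47 <76 → l++
[5,19] 9+39=48 <76 → l++
[6,19] 10+39=49 <76 → l++
[7,19] 11+39=50 <76 → l++

l=8, r=19, sum=51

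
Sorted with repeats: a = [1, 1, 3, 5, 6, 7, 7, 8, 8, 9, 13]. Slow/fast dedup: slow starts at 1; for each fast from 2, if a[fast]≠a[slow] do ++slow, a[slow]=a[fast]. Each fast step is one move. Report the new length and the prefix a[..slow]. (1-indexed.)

slow=1 fast=2: a[fast]=1=a[slow] dup, fast++
slow=1 fast=3: a[fast]=3≠a[slow]=1 write a[2]=3, slow++,fast++
slow=2 fast=4: a[fast]=5≠a[slow]=3 write a[3]=5, slow++,fast++
slow=3 fast=5: a[fast]=6≠a[slow]=5 write a[4]=6, slow++,fast++
slow=4 fast=6: a[fast]=7≠a[slow]=6 write a[5]=7, slow++,fast++
slow=5 fast=7: a[fast]=7=a[slow] dup, fast++
slow=5 fast=8: a[fast]=8≠a[slow]=7 write a[6]=8, slow++,fast++
slow=6 fast=9: a[fast]=8=a[slow] dup, fast++
slow=6 fast=10: a[fast]=9≠a[slow]=8 write a[7]=9, slow++,fast++
slow=7 fast=11: a[fast]=13≠a[slow]=9 write a[8]=13, slow++,fast++

length 8; prefix = [1, 3, 5, 6, 7, 8, 9, 13]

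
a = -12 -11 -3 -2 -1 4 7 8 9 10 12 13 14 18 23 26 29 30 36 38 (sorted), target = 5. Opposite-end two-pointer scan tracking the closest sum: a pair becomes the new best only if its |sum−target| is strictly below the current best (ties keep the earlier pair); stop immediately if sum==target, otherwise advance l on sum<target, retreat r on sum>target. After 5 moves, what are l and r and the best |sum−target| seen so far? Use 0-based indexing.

l=0, r=14, best |Δ|=9

l=0 r=19: -12+38=26 d=21 *, r--
l=0 r=18: -12+36=24 d=19 *, r--
l=0 r=17: -12+30=18 d=13 *, r--
l=0 r=16: -12+29=17 d=12 *, r--
l=0 r=15: -12+26=14 d=9 *, r--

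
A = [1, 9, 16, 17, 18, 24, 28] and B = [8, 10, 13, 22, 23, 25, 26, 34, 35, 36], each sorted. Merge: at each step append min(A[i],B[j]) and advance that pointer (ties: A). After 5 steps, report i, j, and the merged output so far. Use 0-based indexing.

i=2, j=3, merged so far=[1, 8, 9, 10, 13]

i=0 j=0: A[i]=1<=B[j]=8 take 1, i++
i=1 j=0: A[i]=9>B[j]=8 take 8, j++
i=1 j=1: A[i]=9<=B[j]=10 take 9, i++
i=2 j=1: A[i]=16>B[j]=10 take 10, j++
i=2 j=2: A[i]=16>B[j]=13 take 13, j++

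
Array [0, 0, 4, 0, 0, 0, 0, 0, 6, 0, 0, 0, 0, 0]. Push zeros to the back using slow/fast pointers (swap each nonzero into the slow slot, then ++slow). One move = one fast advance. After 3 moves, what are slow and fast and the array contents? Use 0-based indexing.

slow=1, fast=3, a=[4, 0, 0, 0, 0, 0, 0, 0, 6, 0, 0, 0, 0, 0]

(s=0,f=0) a[fast]=0 → fast++
(s=0,f=1) a[fast]=0 → fast++
(s=0,f=2) a[fast]=4≠0 swap→a[0]=4 → slow++,fast++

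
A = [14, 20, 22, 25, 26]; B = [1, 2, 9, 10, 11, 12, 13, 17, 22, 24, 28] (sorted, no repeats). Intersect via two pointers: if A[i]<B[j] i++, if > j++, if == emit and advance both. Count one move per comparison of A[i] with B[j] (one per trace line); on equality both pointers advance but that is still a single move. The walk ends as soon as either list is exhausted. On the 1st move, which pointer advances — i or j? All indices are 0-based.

j

[i=0,j=0] 14>1 → j++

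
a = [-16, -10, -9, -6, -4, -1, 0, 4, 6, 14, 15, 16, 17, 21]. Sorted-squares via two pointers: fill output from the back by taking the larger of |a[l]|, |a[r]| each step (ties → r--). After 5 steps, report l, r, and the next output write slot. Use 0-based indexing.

l=1, r=9, next write slot=8

[0,13] |-16|<=|21| out[13]=441 → r--
[0,12] |-16|<=|17| out[12]=289 → r--
[0,11] |-16|<=|16| out[11]=256 → r--
[0,10] |-16|>|15| out[10]=256 → l++
[1,10] |-10|<=|15| out[9]=225 → r--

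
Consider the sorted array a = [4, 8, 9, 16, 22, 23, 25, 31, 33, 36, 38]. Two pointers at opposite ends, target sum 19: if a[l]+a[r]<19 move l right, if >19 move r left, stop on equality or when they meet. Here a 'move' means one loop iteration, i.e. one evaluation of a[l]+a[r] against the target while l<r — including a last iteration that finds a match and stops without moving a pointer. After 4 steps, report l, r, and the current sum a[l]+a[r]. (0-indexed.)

[0,10] 4+38=42 >19 → r--
[0,9] 4+36=40 >19 → r--
[0,8] 4+33=37 >19 → r--
[0,7] 4+31=35 >19 → r--

l=0, r=6, sum=29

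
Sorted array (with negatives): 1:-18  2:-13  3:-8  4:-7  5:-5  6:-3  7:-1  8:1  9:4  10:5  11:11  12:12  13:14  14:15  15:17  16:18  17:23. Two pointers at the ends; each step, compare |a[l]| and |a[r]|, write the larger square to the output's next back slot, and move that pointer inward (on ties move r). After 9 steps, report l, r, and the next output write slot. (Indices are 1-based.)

l=3, r=10, next write slot=8

l=1 r=17: |-18|<=|23| out[17]=529, r--
l=1 r=16: |-18|<=|18| out[16]=324, r--
l=1 r=15: |-18|>|17| out[15]=324, l++
l=2 r=15: |-13|<=|17| out[14]=289, r--
l=2 r=14: |-13|<=|15| out[13]=225, r--
l=2 r=13: |-13|<=|14| out[12]=196, r--
l=2 r=12: |-13|>|12| out[11]=169, l++
l=3 r=12: |-8|<=|12| out[10]=144, r--
l=3 r=11: |-8|<=|11| out[9]=121, r--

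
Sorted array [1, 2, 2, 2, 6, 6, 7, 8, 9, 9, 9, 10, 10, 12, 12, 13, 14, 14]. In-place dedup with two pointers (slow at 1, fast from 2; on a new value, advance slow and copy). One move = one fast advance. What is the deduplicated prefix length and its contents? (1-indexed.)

slow=1 fast=2: a[fast]=2≠a[slow]=1 write a[2]=2, slow++,fast++
slow=2 fast=3: a[fast]=2=a[slow] dup, fast++
slow=2 fast=4: a[fast]=2=a[slow] dup, fast++
slow=2 fast=5: a[fast]=6≠a[slow]=2 write a[3]=6, slow++,fast++
slow=3 fast=6: a[fast]=6=a[slow] dup, fast++
slow=3 fast=7: a[fast]=7≠a[slow]=6 write a[4]=7, slow++,fast++
slow=4 fast=8: a[fast]=8≠a[slow]=7 write a[5]=8, slow++,fast++
slow=5 fast=9: a[fast]=9≠a[slow]=8 write a[6]=9, slow++,fast++
slow=6 fast=10: a[fast]=9=a[slow] dup, fast++
slow=6 fast=11: a[fast]=9=a[slow] dup, fast++
slow=6 fast=12: a[fast]=10≠a[slow]=9 write a[7]=10, slow++,fast++
slow=7 fast=13: a[fast]=10=a[slow] dup, fast++
slow=7 fast=14: a[fast]=12≠a[slow]=10 write a[8]=12, slow++,fast++
slow=8 fast=15: a[fast]=12=a[slow] dup, fast++
slow=8 fast=16: a[fast]=13≠a[slow]=12 write a[9]=13, slow++,fast++
slow=9 fast=17: a[fast]=14≠a[slow]=13 write a[10]=14, slow++,fast++
slow=10 fast=18: a[fast]=14=a[slow] dup, fast++

length 10; prefix = [1, 2, 6, 7, 8, 9, 10, 12, 13, 14]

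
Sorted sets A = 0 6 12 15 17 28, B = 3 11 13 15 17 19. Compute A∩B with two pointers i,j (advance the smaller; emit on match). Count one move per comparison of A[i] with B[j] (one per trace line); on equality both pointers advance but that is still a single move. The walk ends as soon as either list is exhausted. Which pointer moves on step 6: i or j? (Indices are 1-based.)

[i=1,j=1] 0<3 → i++
[i=2,j=1] 6>3 → j++
[i=2,j=2] 6<11 → i++
[i=3,j=2] 12>11 → j++
[i=3,j=3] 12<13 → i++
[i=4,j=3] 15>13 → j++

j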